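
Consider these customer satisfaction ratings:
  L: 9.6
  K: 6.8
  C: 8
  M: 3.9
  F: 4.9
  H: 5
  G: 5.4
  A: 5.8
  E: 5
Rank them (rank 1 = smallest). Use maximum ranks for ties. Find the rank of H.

Sorted (ascending): 3.9, 4.9, 5, 5, 5.4, 5.8, 6.8, 8, 9.6
The 2 values of 5 occupy positions 3–4 → each gets rank 4.
H has value 5 → rank 4.

4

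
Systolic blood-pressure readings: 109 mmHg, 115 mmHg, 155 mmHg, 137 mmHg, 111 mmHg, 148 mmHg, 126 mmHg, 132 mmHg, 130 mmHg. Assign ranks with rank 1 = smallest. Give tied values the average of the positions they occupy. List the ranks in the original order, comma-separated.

1, 3, 9, 7, 2, 8, 4, 6, 5

Sorted (ascending): 109, 111, 115, 126, 130, 132, 137, 148, 155
No ties — each value takes its position as its rank.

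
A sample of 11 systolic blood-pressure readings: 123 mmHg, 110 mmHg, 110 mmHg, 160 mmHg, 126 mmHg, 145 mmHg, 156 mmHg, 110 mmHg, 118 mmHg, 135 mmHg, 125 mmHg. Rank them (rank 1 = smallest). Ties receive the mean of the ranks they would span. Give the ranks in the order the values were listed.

5, 2, 2, 11, 7, 9, 10, 2, 4, 8, 6

Sorted (ascending): 110, 110, 110, 118, 123, 125, 126, 135, 145, 156, 160
The 3 values of 110 occupy positions 1–3 → average rank 2.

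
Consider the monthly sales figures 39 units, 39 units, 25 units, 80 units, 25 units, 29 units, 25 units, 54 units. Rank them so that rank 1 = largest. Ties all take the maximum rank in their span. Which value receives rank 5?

29

Sorted (descending): 80, 54, 39, 39, 29, 25, 25, 25
The 2 values of 39 occupy positions 3–4 → each gets rank 4.
The 3 values of 25 occupy positions 6–8 → each gets rank 8.
Rank 5 → value 29.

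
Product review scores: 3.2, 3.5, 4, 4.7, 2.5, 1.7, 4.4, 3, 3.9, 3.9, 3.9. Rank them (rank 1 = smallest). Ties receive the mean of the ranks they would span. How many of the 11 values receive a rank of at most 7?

Sorted (ascending): 1.7, 2.5, 3, 3.2, 3.5, 3.9, 3.9, 3.9, 4, 4.4, 4.7
The 3 values of 3.9 occupy positions 6–8 → average rank 7.
Ranks ≤ 7: {1, 2, 3, 4, 5, 7, 7, 7} → 8 values.

8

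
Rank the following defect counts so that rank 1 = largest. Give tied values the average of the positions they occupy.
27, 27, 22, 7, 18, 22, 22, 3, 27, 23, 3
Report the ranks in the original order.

Sorted (descending): 27, 27, 27, 23, 22, 22, 22, 18, 7, 3, 3
The 3 values of 27 occupy positions 1–3 → average rank 2.
The 3 values of 22 occupy positions 5–7 → average rank 6.
The 2 values of 3 occupy positions 10–11 → average rank (10+11)/2 = 10.5.

2, 2, 6, 9, 8, 6, 6, 10.5, 2, 4, 10.5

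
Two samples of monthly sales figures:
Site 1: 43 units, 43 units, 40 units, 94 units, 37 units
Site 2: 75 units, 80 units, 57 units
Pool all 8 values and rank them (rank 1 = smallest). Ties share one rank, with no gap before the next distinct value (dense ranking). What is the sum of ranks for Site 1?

Sorted (ascending): 37, 40, 43, 43, 57, 75, 80, 94
The 2 values of 43 share dense rank 3.
Remaining distinct values take the next consecutive integers.
Site 1 values → pooled ranks: 43→3, 43→3, 40→2, 94→7, 37→1
Rank sum = 3 + 3 + 2 + 7 + 1 = 16

16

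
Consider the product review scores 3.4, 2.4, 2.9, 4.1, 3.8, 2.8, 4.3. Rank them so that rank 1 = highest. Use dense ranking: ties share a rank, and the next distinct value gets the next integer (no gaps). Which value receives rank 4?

Sorted (descending): 4.3, 4.1, 3.8, 3.4, 2.9, 2.8, 2.4
No ties — each value takes its position as its rank.
Rank 4 → value 3.4.

3.4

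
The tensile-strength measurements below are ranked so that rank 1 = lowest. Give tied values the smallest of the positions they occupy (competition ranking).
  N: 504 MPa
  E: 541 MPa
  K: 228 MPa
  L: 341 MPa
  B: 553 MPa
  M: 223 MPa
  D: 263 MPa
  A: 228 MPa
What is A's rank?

2

Sorted (ascending): 223, 228, 228, 263, 341, 504, 541, 553
The 2 values of 228 occupy positions 2–3 → each gets rank 2.
A has value 228 MPa → rank 2.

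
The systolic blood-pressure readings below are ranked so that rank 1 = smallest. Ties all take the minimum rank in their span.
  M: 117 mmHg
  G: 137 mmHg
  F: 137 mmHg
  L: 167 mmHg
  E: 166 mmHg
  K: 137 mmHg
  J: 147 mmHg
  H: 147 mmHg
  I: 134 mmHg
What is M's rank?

1

Sorted (ascending): 117, 134, 137, 137, 137, 147, 147, 166, 167
The 3 values of 137 occupy positions 3–5 → each gets rank 3.
The 2 values of 147 occupy positions 6–7 → each gets rank 6.
M has value 117 mmHg → rank 1.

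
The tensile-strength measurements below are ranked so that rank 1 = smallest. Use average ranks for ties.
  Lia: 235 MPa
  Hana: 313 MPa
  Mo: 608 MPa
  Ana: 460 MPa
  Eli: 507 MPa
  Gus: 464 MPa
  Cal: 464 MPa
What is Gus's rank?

4.5

Sorted (ascending): 235, 313, 460, 464, 464, 507, 608
The 2 values of 464 occupy positions 4–5 → average rank (4+5)/2 = 4.5.
Gus has value 464 MPa → rank 4.5.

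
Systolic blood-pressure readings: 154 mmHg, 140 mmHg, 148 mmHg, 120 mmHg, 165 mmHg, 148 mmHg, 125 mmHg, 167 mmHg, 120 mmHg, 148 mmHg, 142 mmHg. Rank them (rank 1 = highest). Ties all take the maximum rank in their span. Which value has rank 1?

Sorted (descending): 167, 165, 154, 148, 148, 148, 142, 140, 125, 120, 120
The 3 values of 148 occupy positions 4–6 → each gets rank 6.
The 2 values of 120 occupy positions 10–11 → each gets rank 11.
Rank 1 → value 167.

167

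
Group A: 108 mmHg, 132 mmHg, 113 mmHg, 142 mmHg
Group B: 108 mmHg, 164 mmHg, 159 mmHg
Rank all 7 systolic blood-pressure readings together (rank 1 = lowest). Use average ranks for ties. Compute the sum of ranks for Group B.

14.5

Sorted (ascending): 108, 108, 113, 132, 142, 159, 164
The 2 values of 108 occupy positions 1–2 → average rank (1+2)/2 = 1.5.
Group B values → pooled ranks: 108→1.5, 164→7, 159→6
Rank sum = 1.5 + 7 + 6 = 14.5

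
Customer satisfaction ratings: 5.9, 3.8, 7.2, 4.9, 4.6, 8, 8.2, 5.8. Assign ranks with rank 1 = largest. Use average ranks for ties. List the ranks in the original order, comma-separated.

4, 8, 3, 6, 7, 2, 1, 5

Sorted (descending): 8.2, 8, 7.2, 5.9, 5.8, 4.9, 4.6, 3.8
No ties — each value takes its position as its rank.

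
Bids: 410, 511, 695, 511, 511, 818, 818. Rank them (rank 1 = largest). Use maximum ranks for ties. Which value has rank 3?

695

Sorted (descending): 818, 818, 695, 511, 511, 511, 410
The 2 values of 818 occupy positions 1–2 → each gets rank 2.
The 3 values of 511 occupy positions 4–6 → each gets rank 6.
Rank 3 → value 695.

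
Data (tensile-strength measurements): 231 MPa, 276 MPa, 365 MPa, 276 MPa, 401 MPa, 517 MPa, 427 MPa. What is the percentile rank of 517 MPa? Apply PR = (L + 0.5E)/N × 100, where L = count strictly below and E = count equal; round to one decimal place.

92.9

N = 7.
Strictly below 517: 6. Equal to 517: 1.
PR = (6 + 0.5·1)/7 × 100 = 92.9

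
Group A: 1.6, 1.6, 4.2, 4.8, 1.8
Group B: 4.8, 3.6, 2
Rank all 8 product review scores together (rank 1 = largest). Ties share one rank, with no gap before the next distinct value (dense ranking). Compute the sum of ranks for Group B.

Sorted (descending): 4.8, 4.8, 4.2, 3.6, 2, 1.8, 1.6, 1.6
The 2 values of 4.8 share dense rank 1.
The 2 values of 1.6 share dense rank 6.
Remaining distinct values take the next consecutive integers.
Group B values → pooled ranks: 4.8→1, 3.6→3, 2→4
Rank sum = 1 + 3 + 4 = 8

8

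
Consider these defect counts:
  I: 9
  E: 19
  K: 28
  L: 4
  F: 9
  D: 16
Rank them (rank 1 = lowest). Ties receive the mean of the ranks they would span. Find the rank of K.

Sorted (ascending): 4, 9, 9, 16, 19, 28
The 2 values of 9 occupy positions 2–3 → average rank (2+3)/2 = 2.5.
K has value 28 → rank 6.

6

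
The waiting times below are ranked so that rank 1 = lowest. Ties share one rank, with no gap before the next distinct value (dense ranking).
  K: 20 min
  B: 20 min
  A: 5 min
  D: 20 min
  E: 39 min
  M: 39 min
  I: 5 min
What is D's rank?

Sorted (ascending): 5, 5, 20, 20, 20, 39, 39
The 2 values of 5 share dense rank 1.
The 3 values of 20 share dense rank 2.
The 2 values of 39 share dense rank 3.
D has value 20 min → rank 2.

2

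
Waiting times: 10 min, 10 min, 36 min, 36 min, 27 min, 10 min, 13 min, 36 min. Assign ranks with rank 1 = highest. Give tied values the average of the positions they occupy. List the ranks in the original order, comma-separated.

7, 7, 2, 2, 4, 7, 5, 2

Sorted (descending): 36, 36, 36, 27, 13, 10, 10, 10
The 3 values of 36 occupy positions 1–3 → average rank 2.
The 3 values of 10 occupy positions 6–8 → average rank 7.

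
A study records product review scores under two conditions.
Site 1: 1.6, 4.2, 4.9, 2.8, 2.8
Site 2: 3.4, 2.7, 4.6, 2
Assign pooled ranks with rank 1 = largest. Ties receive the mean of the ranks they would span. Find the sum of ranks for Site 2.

Sorted (descending): 4.9, 4.6, 4.2, 3.4, 2.8, 2.8, 2.7, 2, 1.6
The 2 values of 2.8 occupy positions 5–6 → average rank (5+6)/2 = 5.5.
Site 2 values → pooled ranks: 3.4→4, 2.7→7, 4.6→2, 2→8
Rank sum = 4 + 7 + 2 + 8 = 21

21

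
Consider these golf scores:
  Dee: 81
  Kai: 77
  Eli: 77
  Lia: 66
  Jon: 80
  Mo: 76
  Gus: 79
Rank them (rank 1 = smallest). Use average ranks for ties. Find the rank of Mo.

Sorted (ascending): 66, 76, 77, 77, 79, 80, 81
The 2 values of 77 occupy positions 3–4 → average rank (3+4)/2 = 3.5.
Mo has value 76 → rank 2.

2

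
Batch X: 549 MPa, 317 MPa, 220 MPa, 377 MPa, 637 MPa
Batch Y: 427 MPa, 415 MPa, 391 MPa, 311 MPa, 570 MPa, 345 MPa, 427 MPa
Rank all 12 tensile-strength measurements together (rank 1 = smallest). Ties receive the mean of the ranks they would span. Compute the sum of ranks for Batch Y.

Sorted (ascending): 220, 311, 317, 345, 377, 391, 415, 427, 427, 549, 570, 637
The 2 values of 427 occupy positions 8–9 → average rank (8+9)/2 = 8.5.
Batch Y values → pooled ranks: 427→8.5, 415→7, 391→6, 311→2, 570→11, 345→4, 427→8.5
Rank sum = 8.5 + 7 + 6 + 2 + 11 + 4 + 8.5 = 47

47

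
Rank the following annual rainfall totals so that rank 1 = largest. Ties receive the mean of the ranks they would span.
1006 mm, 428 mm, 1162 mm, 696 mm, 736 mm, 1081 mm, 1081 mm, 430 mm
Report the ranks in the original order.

Sorted (descending): 1162, 1081, 1081, 1006, 736, 696, 430, 428
The 2 values of 1081 occupy positions 2–3 → average rank (2+3)/2 = 2.5.

4, 8, 1, 6, 5, 2.5, 2.5, 7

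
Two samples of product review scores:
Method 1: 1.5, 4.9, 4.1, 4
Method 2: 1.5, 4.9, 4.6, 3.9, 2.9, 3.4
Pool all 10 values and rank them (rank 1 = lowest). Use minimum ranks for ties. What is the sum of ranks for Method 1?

Sorted (ascending): 1.5, 1.5, 2.9, 3.4, 3.9, 4, 4.1, 4.6, 4.9, 4.9
The 2 values of 1.5 occupy positions 1–2 → each gets rank 1.
The 2 values of 4.9 occupy positions 9–10 → each gets rank 9.
Method 1 values → pooled ranks: 1.5→1, 4.9→9, 4.1→7, 4→6
Rank sum = 1 + 9 + 7 + 6 = 23

23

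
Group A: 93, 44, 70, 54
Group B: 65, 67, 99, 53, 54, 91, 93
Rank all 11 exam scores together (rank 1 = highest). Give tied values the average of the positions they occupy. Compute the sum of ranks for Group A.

27

Sorted (descending): 99, 93, 93, 91, 70, 67, 65, 54, 54, 53, 44
The 2 values of 93 occupy positions 2–3 → average rank (2+3)/2 = 2.5.
The 2 values of 54 occupy positions 8–9 → average rank (8+9)/2 = 8.5.
Group A values → pooled ranks: 93→2.5, 44→11, 70→5, 54→8.5
Rank sum = 2.5 + 11 + 5 + 8.5 = 27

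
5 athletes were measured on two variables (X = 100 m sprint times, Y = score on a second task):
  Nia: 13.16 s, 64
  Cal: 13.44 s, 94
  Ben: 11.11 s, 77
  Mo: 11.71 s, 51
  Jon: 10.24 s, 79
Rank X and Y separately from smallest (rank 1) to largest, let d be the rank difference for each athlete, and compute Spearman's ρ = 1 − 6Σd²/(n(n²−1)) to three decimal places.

0.100

Ranks of variable 1: 4, 5, 2, 3, 1
Ranks of variable 2: 2, 5, 3, 1, 4
d = r₁ − r₂: 2, 0, -1, 2, -3
d²: 4, 0, 1, 4, 9; Σd² = 18
ρ = 1 − 6·18/(5·24) = 1 − 108/120 = 0.100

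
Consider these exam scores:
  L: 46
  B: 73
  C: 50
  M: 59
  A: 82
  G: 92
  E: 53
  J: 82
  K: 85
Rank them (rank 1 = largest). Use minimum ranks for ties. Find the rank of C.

Sorted (descending): 92, 85, 82, 82, 73, 59, 53, 50, 46
The 2 values of 82 occupy positions 3–4 → each gets rank 3.
C has value 50 → rank 8.

8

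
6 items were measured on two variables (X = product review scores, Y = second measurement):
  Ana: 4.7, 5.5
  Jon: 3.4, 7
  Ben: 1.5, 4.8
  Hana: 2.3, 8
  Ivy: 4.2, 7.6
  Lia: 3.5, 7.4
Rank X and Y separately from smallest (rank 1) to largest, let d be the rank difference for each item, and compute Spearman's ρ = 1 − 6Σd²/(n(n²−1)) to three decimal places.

Ranks of variable 1: 6, 3, 1, 2, 5, 4
Ranks of variable 2: 2, 3, 1, 6, 5, 4
d = r₁ − r₂: 4, 0, 0, -4, 0, 0
d²: 16, 0, 0, 16, 0, 0; Σd² = 32
ρ = 1 − 6·32/(6·35) = 1 − 192/210 = 0.086

0.086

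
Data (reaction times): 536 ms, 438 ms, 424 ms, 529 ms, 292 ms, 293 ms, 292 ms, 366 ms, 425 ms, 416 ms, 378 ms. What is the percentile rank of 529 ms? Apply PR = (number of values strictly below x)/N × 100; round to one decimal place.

81.8

N = 11.
Strictly below 529: 9. Equal to 529: 1.
PR = 9/11 × 100 = 81.8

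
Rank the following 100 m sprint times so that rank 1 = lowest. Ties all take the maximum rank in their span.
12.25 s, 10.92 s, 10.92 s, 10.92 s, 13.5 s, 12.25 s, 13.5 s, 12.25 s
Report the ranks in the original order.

6, 3, 3, 3, 8, 6, 8, 6

Sorted (ascending): 10.92, 10.92, 10.92, 12.25, 12.25, 12.25, 13.5, 13.5
The 3 values of 10.92 occupy positions 1–3 → each gets rank 3.
The 3 values of 12.25 occupy positions 4–6 → each gets rank 6.
The 2 values of 13.5 occupy positions 7–8 → each gets rank 8.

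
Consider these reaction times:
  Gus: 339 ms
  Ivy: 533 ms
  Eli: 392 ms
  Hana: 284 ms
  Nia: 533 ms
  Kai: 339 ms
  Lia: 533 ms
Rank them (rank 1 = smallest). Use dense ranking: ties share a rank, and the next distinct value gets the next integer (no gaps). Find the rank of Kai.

Sorted (ascending): 284, 339, 339, 392, 533, 533, 533
The 2 values of 339 share dense rank 2.
The 3 values of 533 share dense rank 4.
Remaining distinct values take the next consecutive integers.
Kai has value 339 ms → rank 2.

2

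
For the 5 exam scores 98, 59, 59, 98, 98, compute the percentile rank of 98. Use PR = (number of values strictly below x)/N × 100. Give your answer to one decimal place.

40.0

N = 5.
Strictly below 98: 2. Equal to 98: 3.
PR = 2/5 × 100 = 40.0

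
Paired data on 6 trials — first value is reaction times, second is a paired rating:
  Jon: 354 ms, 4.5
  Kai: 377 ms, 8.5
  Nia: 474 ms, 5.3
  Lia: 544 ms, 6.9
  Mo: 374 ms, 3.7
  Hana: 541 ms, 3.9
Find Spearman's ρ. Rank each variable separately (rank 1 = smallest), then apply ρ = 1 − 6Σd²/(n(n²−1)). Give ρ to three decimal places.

Ranks of variable 1: 1, 3, 4, 6, 2, 5
Ranks of variable 2: 3, 6, 4, 5, 1, 2
d = r₁ − r₂: -2, -3, 0, 1, 1, 3
d²: 4, 9, 0, 1, 1, 9; Σd² = 24
ρ = 1 − 6·24/(6·35) = 1 − 144/210 = 0.314

0.314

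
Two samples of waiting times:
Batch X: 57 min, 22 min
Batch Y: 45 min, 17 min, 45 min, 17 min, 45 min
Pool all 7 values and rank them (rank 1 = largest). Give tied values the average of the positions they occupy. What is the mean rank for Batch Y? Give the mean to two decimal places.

Sorted (descending): 57, 45, 45, 45, 22, 17, 17
The 3 values of 45 occupy positions 2–4 → average rank 3.
The 2 values of 17 occupy positions 6–7 → average rank (6+7)/2 = 6.5.
Batch Y values → pooled ranks: 45→3, 17→6.5, 45→3, 17→6.5, 45→3
Mean rank = (3 + 6.5 + 3 + 6.5 + 3) / 5 = 4.40

4.40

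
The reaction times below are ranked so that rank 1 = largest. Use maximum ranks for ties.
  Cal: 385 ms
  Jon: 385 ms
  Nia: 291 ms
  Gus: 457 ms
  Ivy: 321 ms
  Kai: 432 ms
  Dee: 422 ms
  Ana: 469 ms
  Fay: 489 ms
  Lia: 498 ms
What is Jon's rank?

8

Sorted (descending): 498, 489, 469, 457, 432, 422, 385, 385, 321, 291
The 2 values of 385 occupy positions 7–8 → each gets rank 8.
Jon has value 385 ms → rank 8.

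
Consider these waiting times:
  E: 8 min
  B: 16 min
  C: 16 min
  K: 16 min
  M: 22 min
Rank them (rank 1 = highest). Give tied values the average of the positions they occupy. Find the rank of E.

Sorted (descending): 22, 16, 16, 16, 8
The 3 values of 16 occupy positions 2–4 → average rank 3.
E has value 8 min → rank 5.

5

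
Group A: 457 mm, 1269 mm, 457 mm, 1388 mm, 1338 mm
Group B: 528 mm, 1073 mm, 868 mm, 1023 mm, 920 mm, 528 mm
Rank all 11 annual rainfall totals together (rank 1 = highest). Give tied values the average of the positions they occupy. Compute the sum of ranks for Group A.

Sorted (descending): 1388, 1338, 1269, 1073, 1023, 920, 868, 528, 528, 457, 457
The 2 values of 528 occupy positions 8–9 → average rank (8+9)/2 = 8.5.
The 2 values of 457 occupy positions 10–11 → average rank (10+11)/2 = 10.5.
Group A values → pooled ranks: 457→10.5, 1269→3, 457→10.5, 1388→1, 1338→2
Rank sum = 10.5 + 3 + 10.5 + 1 + 2 = 27

27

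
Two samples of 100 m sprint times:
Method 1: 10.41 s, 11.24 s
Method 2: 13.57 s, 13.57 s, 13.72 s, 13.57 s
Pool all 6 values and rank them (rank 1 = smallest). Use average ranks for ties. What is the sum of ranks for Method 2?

18

Sorted (ascending): 10.41, 11.24, 13.57, 13.57, 13.57, 13.72
The 3 values of 13.57 occupy positions 3–5 → average rank 4.
Method 2 values → pooled ranks: 13.57→4, 13.57→4, 13.72→6, 13.57→4
Rank sum = 4 + 4 + 6 + 4 = 18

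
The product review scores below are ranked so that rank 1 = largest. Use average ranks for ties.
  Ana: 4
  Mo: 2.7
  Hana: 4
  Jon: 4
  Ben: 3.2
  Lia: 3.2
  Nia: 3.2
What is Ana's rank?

Sorted (descending): 4, 4, 4, 3.2, 3.2, 3.2, 2.7
The 3 values of 4 occupy positions 1–3 → average rank 2.
The 3 values of 3.2 occupy positions 4–6 → average rank 5.
Ana has value 4 → rank 2.

2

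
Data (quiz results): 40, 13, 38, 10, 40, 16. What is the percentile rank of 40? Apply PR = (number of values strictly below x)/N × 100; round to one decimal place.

66.7

N = 6.
Strictly below 40: 4. Equal to 40: 2.
PR = 4/6 × 100 = 66.7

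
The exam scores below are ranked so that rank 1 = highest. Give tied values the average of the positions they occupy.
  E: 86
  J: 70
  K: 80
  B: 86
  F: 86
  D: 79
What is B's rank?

2

Sorted (descending): 86, 86, 86, 80, 79, 70
The 3 values of 86 occupy positions 1–3 → average rank 2.
B has value 86 → rank 2.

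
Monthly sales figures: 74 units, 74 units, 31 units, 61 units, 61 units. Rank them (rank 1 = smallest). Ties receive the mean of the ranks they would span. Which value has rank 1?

31

Sorted (ascending): 31, 61, 61, 74, 74
The 2 values of 61 occupy positions 2–3 → average rank (2+3)/2 = 2.5.
The 2 values of 74 occupy positions 4–5 → average rank (4+5)/2 = 4.5.
Rank 1 → value 31.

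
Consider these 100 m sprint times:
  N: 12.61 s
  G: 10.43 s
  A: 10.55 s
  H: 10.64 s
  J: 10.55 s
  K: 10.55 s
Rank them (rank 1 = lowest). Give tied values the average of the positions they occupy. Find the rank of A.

Sorted (ascending): 10.43, 10.55, 10.55, 10.55, 10.64, 12.61
The 3 values of 10.55 occupy positions 2–4 → average rank 3.
A has value 10.55 s → rank 3.

3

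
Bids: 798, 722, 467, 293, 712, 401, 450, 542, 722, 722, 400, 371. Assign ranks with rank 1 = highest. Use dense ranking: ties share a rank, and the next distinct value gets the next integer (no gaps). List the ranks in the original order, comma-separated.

1, 2, 5, 10, 3, 7, 6, 4, 2, 2, 8, 9

Sorted (descending): 798, 722, 722, 722, 712, 542, 467, 450, 401, 400, 371, 293
The 3 values of 722 share dense rank 2.
Remaining distinct values take the next consecutive integers.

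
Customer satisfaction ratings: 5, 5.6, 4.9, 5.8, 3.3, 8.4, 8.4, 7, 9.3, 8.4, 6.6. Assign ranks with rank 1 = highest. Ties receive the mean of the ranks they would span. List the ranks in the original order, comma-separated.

9, 8, 10, 7, 11, 3, 3, 5, 1, 3, 6

Sorted (descending): 9.3, 8.4, 8.4, 8.4, 7, 6.6, 5.8, 5.6, 5, 4.9, 3.3
The 3 values of 8.4 occupy positions 2–4 → average rank 3.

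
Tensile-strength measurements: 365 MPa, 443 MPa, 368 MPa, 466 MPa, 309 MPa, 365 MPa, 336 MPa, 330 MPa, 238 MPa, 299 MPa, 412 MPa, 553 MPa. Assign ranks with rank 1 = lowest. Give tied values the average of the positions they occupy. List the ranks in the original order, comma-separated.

6.5, 10, 8, 11, 3, 6.5, 5, 4, 1, 2, 9, 12

Sorted (ascending): 238, 299, 309, 330, 336, 365, 365, 368, 412, 443, 466, 553
The 2 values of 365 occupy positions 6–7 → average rank (6+7)/2 = 6.5.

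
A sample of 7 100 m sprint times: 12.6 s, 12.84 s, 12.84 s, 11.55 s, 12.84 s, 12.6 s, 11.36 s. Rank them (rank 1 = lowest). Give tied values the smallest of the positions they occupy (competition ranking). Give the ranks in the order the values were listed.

Sorted (ascending): 11.36, 11.55, 12.6, 12.6, 12.84, 12.84, 12.84
The 2 values of 12.6 occupy positions 3–4 → each gets rank 3.
The 3 values of 12.84 occupy positions 5–7 → each gets rank 5.

3, 5, 5, 2, 5, 3, 1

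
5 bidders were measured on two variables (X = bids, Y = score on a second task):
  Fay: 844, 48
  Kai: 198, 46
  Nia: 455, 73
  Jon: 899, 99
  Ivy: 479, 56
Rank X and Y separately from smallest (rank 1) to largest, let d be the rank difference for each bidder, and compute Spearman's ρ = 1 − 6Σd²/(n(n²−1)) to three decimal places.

0.600

Ranks of variable 1: 4, 1, 2, 5, 3
Ranks of variable 2: 2, 1, 4, 5, 3
d = r₁ − r₂: 2, 0, -2, 0, 0
d²: 4, 0, 4, 0, 0; Σd² = 8
ρ = 1 − 6·8/(5·24) = 1 − 48/120 = 0.600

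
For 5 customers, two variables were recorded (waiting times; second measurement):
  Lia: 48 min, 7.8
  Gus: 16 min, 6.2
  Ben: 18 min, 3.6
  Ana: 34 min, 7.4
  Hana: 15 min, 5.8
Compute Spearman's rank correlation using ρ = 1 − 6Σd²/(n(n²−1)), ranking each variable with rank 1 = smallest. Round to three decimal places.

0.700

Ranks of variable 1: 5, 2, 3, 4, 1
Ranks of variable 2: 5, 3, 1, 4, 2
d = r₁ − r₂: 0, -1, 2, 0, -1
d²: 0, 1, 4, 0, 1; Σd² = 6
ρ = 1 − 6·6/(5·24) = 1 − 36/120 = 0.700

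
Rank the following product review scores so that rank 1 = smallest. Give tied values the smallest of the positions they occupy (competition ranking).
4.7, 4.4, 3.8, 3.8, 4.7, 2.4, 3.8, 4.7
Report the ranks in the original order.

6, 5, 2, 2, 6, 1, 2, 6

Sorted (ascending): 2.4, 3.8, 3.8, 3.8, 4.4, 4.7, 4.7, 4.7
The 3 values of 3.8 occupy positions 2–4 → each gets rank 2.
The 3 values of 4.7 occupy positions 6–8 → each gets rank 6.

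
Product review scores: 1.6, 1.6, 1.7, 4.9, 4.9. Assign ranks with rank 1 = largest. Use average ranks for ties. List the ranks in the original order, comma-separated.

4.5, 4.5, 3, 1.5, 1.5

Sorted (descending): 4.9, 4.9, 1.7, 1.6, 1.6
The 2 values of 4.9 occupy positions 1–2 → average rank (1+2)/2 = 1.5.
The 2 values of 1.6 occupy positions 4–5 → average rank (4+5)/2 = 4.5.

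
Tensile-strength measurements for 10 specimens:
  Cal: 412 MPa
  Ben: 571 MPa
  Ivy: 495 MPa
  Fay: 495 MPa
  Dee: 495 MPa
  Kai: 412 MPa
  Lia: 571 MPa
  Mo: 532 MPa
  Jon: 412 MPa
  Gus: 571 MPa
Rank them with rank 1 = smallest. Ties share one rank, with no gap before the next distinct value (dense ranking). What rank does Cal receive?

Sorted (ascending): 412, 412, 412, 495, 495, 495, 532, 571, 571, 571
The 3 values of 412 share dense rank 1.
The 3 values of 495 share dense rank 2.
The 3 values of 571 share dense rank 4.
Remaining distinct values take the next consecutive integers.
Cal has value 412 MPa → rank 1.

1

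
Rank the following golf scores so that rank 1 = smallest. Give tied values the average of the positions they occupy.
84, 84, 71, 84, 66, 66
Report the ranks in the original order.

Sorted (ascending): 66, 66, 71, 84, 84, 84
The 2 values of 66 occupy positions 1–2 → average rank (1+2)/2 = 1.5.
The 3 values of 84 occupy positions 4–6 → average rank 5.

5, 5, 3, 5, 1.5, 1.5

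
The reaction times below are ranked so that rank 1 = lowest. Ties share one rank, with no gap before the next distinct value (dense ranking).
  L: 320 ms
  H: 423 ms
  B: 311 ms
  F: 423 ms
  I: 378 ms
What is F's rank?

4

Sorted (ascending): 311, 320, 378, 423, 423
The 2 values of 423 share dense rank 4.
Remaining distinct values take the next consecutive integers.
F has value 423 ms → rank 4.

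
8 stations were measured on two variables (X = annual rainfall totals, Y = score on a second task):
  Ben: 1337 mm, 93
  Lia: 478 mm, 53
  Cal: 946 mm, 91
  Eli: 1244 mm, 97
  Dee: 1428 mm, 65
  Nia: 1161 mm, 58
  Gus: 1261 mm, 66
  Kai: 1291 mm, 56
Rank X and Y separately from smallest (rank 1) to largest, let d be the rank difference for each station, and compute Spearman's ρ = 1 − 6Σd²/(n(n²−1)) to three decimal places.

0.238

Ranks of variable 1: 7, 1, 2, 4, 8, 3, 5, 6
Ranks of variable 2: 7, 1, 6, 8, 4, 3, 5, 2
d = r₁ − r₂: 0, 0, -4, -4, 4, 0, 0, 4
d²: 0, 0, 16, 16, 16, 0, 0, 16; Σd² = 64
ρ = 1 − 6·64/(8·63) = 1 − 384/504 = 0.238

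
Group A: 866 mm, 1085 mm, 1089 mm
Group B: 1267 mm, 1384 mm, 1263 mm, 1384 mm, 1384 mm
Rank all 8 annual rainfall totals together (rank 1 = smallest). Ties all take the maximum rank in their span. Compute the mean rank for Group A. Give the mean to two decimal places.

Sorted (ascending): 866, 1085, 1089, 1263, 1267, 1384, 1384, 1384
The 3 values of 1384 occupy positions 6–8 → each gets rank 8.
Group A values → pooled ranks: 866→1, 1085→2, 1089→3
Mean rank = (1 + 2 + 3) / 3 = 2.00

2.00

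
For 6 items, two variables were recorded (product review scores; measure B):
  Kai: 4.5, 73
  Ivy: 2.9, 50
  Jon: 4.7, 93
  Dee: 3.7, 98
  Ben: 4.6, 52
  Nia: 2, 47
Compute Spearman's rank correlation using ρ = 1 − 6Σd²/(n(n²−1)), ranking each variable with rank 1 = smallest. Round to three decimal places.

Ranks of variable 1: 4, 2, 6, 3, 5, 1
Ranks of variable 2: 4, 2, 5, 6, 3, 1
d = r₁ − r₂: 0, 0, 1, -3, 2, 0
d²: 0, 0, 1, 9, 4, 0; Σd² = 14
ρ = 1 − 6·14/(6·35) = 1 − 84/210 = 0.600

0.600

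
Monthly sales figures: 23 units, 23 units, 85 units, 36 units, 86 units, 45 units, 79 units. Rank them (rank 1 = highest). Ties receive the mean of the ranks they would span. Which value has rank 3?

Sorted (descending): 86, 85, 79, 45, 36, 23, 23
The 2 values of 23 occupy positions 6–7 → average rank (6+7)/2 = 6.5.
Rank 3 → value 79.

79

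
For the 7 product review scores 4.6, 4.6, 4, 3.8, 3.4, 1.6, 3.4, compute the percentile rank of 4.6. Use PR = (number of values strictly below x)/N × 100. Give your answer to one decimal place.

71.4

N = 7.
Strictly below 4.6: 5. Equal to 4.6: 2.
PR = 5/7 × 100 = 71.4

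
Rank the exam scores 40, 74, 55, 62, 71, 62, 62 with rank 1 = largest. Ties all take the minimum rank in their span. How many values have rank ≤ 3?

5

Sorted (descending): 74, 71, 62, 62, 62, 55, 40
The 3 values of 62 occupy positions 3–5 → each gets rank 3.
Ranks ≤ 3: {1, 2, 3, 3, 3} → 5 values.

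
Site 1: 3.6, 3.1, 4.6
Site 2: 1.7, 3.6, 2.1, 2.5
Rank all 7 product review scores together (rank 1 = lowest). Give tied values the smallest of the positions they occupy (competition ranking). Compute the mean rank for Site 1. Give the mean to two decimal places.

5.33

Sorted (ascending): 1.7, 2.1, 2.5, 3.1, 3.6, 3.6, 4.6
The 2 values of 3.6 occupy positions 5–6 → each gets rank 5.
Site 1 values → pooled ranks: 3.6→5, 3.1→4, 4.6→7
Mean rank = (5 + 4 + 7) / 3 = 5.33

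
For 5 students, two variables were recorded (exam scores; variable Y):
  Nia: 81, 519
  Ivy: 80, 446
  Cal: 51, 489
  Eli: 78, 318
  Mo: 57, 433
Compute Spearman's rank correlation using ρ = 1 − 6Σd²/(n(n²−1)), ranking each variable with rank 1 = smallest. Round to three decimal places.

0.300

Ranks of variable 1: 5, 4, 1, 3, 2
Ranks of variable 2: 5, 3, 4, 1, 2
d = r₁ − r₂: 0, 1, -3, 2, 0
d²: 0, 1, 9, 4, 0; Σd² = 14
ρ = 1 − 6·14/(5·24) = 1 − 84/120 = 0.300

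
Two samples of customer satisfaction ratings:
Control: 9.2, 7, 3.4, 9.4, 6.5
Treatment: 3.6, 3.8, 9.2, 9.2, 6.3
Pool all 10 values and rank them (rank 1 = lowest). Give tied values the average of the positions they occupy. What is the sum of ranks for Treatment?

25

Sorted (ascending): 3.4, 3.6, 3.8, 6.3, 6.5, 7, 9.2, 9.2, 9.2, 9.4
The 3 values of 9.2 occupy positions 7–9 → average rank 8.
Treatment values → pooled ranks: 3.6→2, 3.8→3, 9.2→8, 9.2→8, 6.3→4
Rank sum = 2 + 3 + 8 + 8 + 4 = 25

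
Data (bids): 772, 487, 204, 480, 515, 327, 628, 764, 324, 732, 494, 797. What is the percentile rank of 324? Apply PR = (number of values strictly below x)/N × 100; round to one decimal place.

8.3

N = 12.
Strictly below 324: 1. Equal to 324: 1.
PR = 1/12 × 100 = 8.3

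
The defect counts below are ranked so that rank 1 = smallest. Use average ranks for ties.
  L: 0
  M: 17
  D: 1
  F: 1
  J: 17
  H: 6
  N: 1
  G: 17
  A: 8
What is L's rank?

1

Sorted (ascending): 0, 1, 1, 1, 6, 8, 17, 17, 17
The 3 values of 1 occupy positions 2–4 → average rank 3.
The 3 values of 17 occupy positions 7–9 → average rank 8.
L has value 0 → rank 1.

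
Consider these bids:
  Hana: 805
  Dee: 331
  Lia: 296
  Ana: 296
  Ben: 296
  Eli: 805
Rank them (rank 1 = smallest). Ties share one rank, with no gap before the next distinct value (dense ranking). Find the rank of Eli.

Sorted (ascending): 296, 296, 296, 331, 805, 805
The 3 values of 296 share dense rank 1.
The 2 values of 805 share dense rank 3.
Remaining distinct values take the next consecutive integers.
Eli has value 805 → rank 3.

3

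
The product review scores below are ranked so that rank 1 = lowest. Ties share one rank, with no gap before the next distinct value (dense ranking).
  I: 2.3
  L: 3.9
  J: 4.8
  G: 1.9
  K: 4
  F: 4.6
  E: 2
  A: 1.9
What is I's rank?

3

Sorted (ascending): 1.9, 1.9, 2, 2.3, 3.9, 4, 4.6, 4.8
The 2 values of 1.9 share dense rank 1.
Remaining distinct values take the next consecutive integers.
I has value 2.3 → rank 3.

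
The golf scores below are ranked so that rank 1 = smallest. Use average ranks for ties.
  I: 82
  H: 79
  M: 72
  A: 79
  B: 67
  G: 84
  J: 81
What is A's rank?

3.5

Sorted (ascending): 67, 72, 79, 79, 81, 82, 84
The 2 values of 79 occupy positions 3–4 → average rank (3+4)/2 = 3.5.
A has value 79 → rank 3.5.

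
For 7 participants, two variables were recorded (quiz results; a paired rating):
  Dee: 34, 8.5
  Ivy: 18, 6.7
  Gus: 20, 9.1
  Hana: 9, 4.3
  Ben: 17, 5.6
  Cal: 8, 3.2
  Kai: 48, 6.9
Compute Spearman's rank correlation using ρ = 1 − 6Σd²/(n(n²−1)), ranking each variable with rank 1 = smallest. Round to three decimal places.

0.857

Ranks of variable 1: 6, 4, 5, 2, 3, 1, 7
Ranks of variable 2: 6, 4, 7, 2, 3, 1, 5
d = r₁ − r₂: 0, 0, -2, 0, 0, 0, 2
d²: 0, 0, 4, 0, 0, 0, 4; Σd² = 8
ρ = 1 − 6·8/(7·48) = 1 − 48/336 = 0.857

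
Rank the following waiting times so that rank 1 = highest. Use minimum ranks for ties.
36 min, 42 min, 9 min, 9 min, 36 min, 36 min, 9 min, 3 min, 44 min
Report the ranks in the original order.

Sorted (descending): 44, 42, 36, 36, 36, 9, 9, 9, 3
The 3 values of 36 occupy positions 3–5 → each gets rank 3.
The 3 values of 9 occupy positions 6–8 → each gets rank 6.

3, 2, 6, 6, 3, 3, 6, 9, 1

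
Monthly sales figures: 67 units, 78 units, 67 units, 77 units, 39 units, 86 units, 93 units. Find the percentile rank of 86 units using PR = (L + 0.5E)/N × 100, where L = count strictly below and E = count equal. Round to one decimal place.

78.6

N = 7.
Strictly below 86: 5. Equal to 86: 1.
PR = (5 + 0.5·1)/7 × 100 = 78.6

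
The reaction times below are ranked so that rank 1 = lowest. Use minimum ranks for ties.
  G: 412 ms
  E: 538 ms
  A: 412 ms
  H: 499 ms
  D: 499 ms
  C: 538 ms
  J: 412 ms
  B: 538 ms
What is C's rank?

Sorted (ascending): 412, 412, 412, 499, 499, 538, 538, 538
The 3 values of 412 occupy positions 1–3 → each gets rank 1.
The 2 values of 499 occupy positions 4–5 → each gets rank 4.
The 3 values of 538 occupy positions 6–8 → each gets rank 6.
C has value 538 ms → rank 6.

6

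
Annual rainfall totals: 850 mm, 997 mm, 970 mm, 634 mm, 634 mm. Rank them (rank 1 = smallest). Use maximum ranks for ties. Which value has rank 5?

997

Sorted (ascending): 634, 634, 850, 970, 997
The 2 values of 634 occupy positions 1–2 → each gets rank 2.
Rank 5 → value 997.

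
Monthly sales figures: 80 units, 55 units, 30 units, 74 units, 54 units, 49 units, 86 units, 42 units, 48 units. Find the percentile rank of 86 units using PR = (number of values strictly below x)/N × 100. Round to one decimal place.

88.9

N = 9.
Strictly below 86: 8. Equal to 86: 1.
PR = 8/9 × 100 = 88.9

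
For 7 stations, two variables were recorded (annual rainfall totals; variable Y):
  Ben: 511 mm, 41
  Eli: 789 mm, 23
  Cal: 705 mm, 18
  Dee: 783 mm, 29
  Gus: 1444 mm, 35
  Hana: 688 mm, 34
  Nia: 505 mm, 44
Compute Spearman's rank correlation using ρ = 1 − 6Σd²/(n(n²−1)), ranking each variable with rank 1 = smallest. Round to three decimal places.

-0.536

Ranks of variable 1: 2, 6, 4, 5, 7, 3, 1
Ranks of variable 2: 6, 2, 1, 3, 5, 4, 7
d = r₁ − r₂: -4, 4, 3, 2, 2, -1, -6
d²: 16, 16, 9, 4, 4, 1, 36; Σd² = 86
ρ = 1 − 6·86/(7·48) = 1 − 516/336 = -0.536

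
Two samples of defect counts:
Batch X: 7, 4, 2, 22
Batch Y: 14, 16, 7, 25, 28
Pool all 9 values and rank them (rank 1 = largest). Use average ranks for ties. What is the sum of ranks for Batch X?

Sorted (descending): 28, 25, 22, 16, 14, 7, 7, 4, 2
The 2 values of 7 occupy positions 6–7 → average rank (6+7)/2 = 6.5.
Batch X values → pooled ranks: 7→6.5, 4→8, 2→9, 22→3
Rank sum = 6.5 + 8 + 9 + 3 = 26.5

26.5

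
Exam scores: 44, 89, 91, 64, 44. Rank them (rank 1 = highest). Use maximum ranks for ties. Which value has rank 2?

Sorted (descending): 91, 89, 64, 44, 44
The 2 values of 44 occupy positions 4–5 → each gets rank 5.
Rank 2 → value 89.

89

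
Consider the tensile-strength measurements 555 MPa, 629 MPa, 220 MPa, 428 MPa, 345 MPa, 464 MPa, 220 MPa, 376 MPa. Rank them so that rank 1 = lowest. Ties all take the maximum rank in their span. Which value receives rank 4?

376

Sorted (ascending): 220, 220, 345, 376, 428, 464, 555, 629
The 2 values of 220 occupy positions 1–2 → each gets rank 2.
Rank 4 → value 376.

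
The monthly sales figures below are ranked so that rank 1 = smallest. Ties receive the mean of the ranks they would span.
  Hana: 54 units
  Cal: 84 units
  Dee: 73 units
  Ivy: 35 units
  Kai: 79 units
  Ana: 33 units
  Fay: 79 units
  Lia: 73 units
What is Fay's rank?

Sorted (ascending): 33, 35, 54, 73, 73, 79, 79, 84
The 2 values of 73 occupy positions 4–5 → average rank (4+5)/2 = 4.5.
The 2 values of 79 occupy positions 6–7 → average rank (6+7)/2 = 6.5.
Fay has value 79 units → rank 6.5.

6.5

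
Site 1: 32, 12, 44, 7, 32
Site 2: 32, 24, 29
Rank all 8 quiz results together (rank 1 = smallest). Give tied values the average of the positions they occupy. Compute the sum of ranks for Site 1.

23

Sorted (ascending): 7, 12, 24, 29, 32, 32, 32, 44
The 3 values of 32 occupy positions 5–7 → average rank 6.
Site 1 values → pooled ranks: 32→6, 12→2, 44→8, 7→1, 32→6
Rank sum = 6 + 2 + 8 + 1 + 6 = 23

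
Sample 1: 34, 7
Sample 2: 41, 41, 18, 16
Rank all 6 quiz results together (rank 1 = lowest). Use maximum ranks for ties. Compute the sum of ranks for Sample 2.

17

Sorted (ascending): 7, 16, 18, 34, 41, 41
The 2 values of 41 occupy positions 5–6 → each gets rank 6.
Sample 2 values → pooled ranks: 41→6, 41→6, 18→3, 16→2
Rank sum = 6 + 6 + 3 + 2 = 17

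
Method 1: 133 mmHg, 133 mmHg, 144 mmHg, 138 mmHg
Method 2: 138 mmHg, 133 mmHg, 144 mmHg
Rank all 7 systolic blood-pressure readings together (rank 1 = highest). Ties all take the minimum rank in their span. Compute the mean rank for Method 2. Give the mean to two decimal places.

Sorted (descending): 144, 144, 138, 138, 133, 133, 133
The 2 values of 144 occupy positions 1–2 → each gets rank 1.
The 2 values of 138 occupy positions 3–4 → each gets rank 3.
The 3 values of 133 occupy positions 5–7 → each gets rank 5.
Method 2 values → pooled ranks: 138→3, 133→5, 144→1
Mean rank = (3 + 5 + 1) / 3 = 3.00

3.00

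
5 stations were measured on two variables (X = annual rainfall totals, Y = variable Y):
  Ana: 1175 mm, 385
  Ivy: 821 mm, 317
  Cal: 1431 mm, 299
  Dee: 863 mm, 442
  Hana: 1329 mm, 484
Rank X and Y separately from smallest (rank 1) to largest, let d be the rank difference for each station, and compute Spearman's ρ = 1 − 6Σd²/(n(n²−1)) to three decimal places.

-0.100

Ranks of variable 1: 3, 1, 5, 2, 4
Ranks of variable 2: 3, 2, 1, 4, 5
d = r₁ − r₂: 0, -1, 4, -2, -1
d²: 0, 1, 16, 4, 1; Σd² = 22
ρ = 1 − 6·22/(5·24) = 1 − 132/120 = -0.100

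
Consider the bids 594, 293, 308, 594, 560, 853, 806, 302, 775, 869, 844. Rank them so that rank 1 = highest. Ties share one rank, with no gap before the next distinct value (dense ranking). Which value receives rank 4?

806

Sorted (descending): 869, 853, 844, 806, 775, 594, 594, 560, 308, 302, 293
The 2 values of 594 share dense rank 6.
Remaining distinct values take the next consecutive integers.
Rank 4 → value 806.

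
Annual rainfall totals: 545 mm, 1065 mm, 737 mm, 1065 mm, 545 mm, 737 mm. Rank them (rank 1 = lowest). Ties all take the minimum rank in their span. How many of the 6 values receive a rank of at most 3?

Sorted (ascending): 545, 545, 737, 737, 1065, 1065
The 2 values of 545 occupy positions 1–2 → each gets rank 1.
The 2 values of 737 occupy positions 3–4 → each gets rank 3.
The 2 values of 1065 occupy positions 5–6 → each gets rank 5.
Ranks ≤ 3: {1, 1, 3, 3} → 4 values.

4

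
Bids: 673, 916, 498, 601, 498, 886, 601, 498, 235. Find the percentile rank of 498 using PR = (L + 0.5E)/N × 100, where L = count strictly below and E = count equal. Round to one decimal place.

N = 9.
Strictly below 498: 1. Equal to 498: 3.
PR = (1 + 0.5·3)/9 × 100 = 27.8

27.8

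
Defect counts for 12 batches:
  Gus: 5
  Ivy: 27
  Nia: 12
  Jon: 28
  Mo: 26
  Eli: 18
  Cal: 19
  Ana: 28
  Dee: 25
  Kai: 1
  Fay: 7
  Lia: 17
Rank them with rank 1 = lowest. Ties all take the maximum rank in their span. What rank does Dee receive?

8

Sorted (ascending): 1, 5, 7, 12, 17, 18, 19, 25, 26, 27, 28, 28
The 2 values of 28 occupy positions 11–12 → each gets rank 12.
Dee has value 25 → rank 8.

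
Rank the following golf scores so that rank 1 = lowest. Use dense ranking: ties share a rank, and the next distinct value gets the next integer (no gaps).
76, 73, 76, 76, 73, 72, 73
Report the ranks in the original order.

3, 2, 3, 3, 2, 1, 2

Sorted (ascending): 72, 73, 73, 73, 76, 76, 76
The 3 values of 73 share dense rank 2.
The 3 values of 76 share dense rank 3.
Remaining distinct values take the next consecutive integers.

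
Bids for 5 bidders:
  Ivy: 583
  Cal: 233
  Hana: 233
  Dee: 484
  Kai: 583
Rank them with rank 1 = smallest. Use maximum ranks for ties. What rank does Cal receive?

Sorted (ascending): 233, 233, 484, 583, 583
The 2 values of 233 occupy positions 1–2 → each gets rank 2.
The 2 values of 583 occupy positions 4–5 → each gets rank 5.
Cal has value 233 → rank 2.

2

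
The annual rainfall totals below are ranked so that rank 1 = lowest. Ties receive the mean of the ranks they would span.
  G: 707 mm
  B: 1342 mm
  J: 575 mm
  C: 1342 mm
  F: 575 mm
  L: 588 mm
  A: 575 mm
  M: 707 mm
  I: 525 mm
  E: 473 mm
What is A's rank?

4

Sorted (ascending): 473, 525, 575, 575, 575, 588, 707, 707, 1342, 1342
The 3 values of 575 occupy positions 3–5 → average rank 4.
The 2 values of 707 occupy positions 7–8 → average rank (7+8)/2 = 7.5.
The 2 values of 1342 occupy positions 9–10 → average rank (9+10)/2 = 9.5.
A has value 575 mm → rank 4.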